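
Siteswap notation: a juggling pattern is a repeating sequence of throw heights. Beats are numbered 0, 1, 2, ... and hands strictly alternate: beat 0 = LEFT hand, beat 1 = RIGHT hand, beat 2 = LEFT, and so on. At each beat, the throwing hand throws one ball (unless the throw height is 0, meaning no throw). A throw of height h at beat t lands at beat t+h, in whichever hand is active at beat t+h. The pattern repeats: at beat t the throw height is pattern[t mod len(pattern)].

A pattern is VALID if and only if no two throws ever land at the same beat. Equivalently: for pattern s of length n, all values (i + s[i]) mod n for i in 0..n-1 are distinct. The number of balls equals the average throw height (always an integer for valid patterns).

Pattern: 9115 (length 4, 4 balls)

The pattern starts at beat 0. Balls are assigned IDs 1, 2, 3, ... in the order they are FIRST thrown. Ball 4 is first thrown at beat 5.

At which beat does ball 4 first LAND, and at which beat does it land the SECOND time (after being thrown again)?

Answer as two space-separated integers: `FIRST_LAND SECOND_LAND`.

Answer: 6 7

Derivation:
Beat 0 (L): throw ball1 h=9 -> lands@9:R; in-air after throw: [b1@9:R]
Beat 1 (R): throw ball2 h=1 -> lands@2:L; in-air after throw: [b2@2:L b1@9:R]
Beat 2 (L): throw ball2 h=1 -> lands@3:R; in-air after throw: [b2@3:R b1@9:R]
Beat 3 (R): throw ball2 h=5 -> lands@8:L; in-air after throw: [b2@8:L b1@9:R]
Beat 4 (L): throw ball3 h=9 -> lands@13:R; in-air after throw: [b2@8:L b1@9:R b3@13:R]
Beat 5 (R): throw ball4 h=1 -> lands@6:L; in-air after throw: [b4@6:L b2@8:L b1@9:R b3@13:R]
Beat 6 (L): throw ball4 h=1 -> lands@7:R; in-air after throw: [b4@7:R b2@8:L b1@9:R b3@13:R]
Beat 7 (R): throw ball4 h=5 -> lands@12:L; in-air after throw: [b2@8:L b1@9:R b4@12:L b3@13:R]
Ball 4: thrown@5 h=1 -> first land @6; rethrown@6 h=1 -> second land @7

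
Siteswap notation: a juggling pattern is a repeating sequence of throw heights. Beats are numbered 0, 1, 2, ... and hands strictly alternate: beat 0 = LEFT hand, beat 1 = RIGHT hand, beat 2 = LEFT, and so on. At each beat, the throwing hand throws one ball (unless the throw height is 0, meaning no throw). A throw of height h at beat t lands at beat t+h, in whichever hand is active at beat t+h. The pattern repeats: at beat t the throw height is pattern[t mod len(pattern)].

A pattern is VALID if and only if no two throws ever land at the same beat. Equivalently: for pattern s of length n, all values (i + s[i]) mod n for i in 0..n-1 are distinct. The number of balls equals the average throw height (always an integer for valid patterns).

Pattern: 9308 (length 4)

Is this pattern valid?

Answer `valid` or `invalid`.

Answer: valid

Derivation:
i=0: (i + s[i]) mod n = (0 + 9) mod 4 = 1
i=1: (i + s[i]) mod n = (1 + 3) mod 4 = 0
i=2: (i + s[i]) mod n = (2 + 0) mod 4 = 2
i=3: (i + s[i]) mod n = (3 + 8) mod 4 = 3
Residues: [1, 0, 2, 3], distinct: True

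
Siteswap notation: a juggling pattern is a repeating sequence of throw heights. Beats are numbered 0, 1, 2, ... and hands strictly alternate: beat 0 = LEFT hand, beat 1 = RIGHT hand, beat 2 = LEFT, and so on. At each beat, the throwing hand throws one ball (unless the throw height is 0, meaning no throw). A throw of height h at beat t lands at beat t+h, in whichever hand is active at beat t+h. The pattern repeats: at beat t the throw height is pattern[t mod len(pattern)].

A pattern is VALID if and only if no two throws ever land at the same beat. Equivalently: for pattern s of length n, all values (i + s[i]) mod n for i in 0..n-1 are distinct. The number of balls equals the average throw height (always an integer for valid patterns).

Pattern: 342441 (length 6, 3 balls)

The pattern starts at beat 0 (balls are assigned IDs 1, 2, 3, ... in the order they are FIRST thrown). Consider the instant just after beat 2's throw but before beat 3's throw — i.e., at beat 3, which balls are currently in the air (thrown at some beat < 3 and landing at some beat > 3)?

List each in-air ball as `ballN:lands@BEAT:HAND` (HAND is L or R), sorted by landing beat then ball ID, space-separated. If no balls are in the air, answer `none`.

Answer: ball3:lands@4:L ball2:lands@5:R

Derivation:
Beat 0 (L): throw ball1 h=3 -> lands@3:R; in-air after throw: [b1@3:R]
Beat 1 (R): throw ball2 h=4 -> lands@5:R; in-air after throw: [b1@3:R b2@5:R]
Beat 2 (L): throw ball3 h=2 -> lands@4:L; in-air after throw: [b1@3:R b3@4:L b2@5:R]
Beat 3 (R): throw ball1 h=4 -> lands@7:R; in-air after throw: [b3@4:L b2@5:R b1@7:R]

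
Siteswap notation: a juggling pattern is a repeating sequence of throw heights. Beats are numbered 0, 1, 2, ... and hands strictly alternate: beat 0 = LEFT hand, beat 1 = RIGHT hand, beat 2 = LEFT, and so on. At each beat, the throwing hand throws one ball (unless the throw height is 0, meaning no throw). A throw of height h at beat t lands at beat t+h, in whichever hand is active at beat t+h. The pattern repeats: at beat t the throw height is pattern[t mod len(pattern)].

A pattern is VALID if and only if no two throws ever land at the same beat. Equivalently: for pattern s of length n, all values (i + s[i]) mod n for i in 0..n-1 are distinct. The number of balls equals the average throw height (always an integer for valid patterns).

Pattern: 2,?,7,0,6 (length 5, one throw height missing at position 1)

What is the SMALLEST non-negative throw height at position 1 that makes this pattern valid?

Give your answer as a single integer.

i=0: (0 + 2) mod 5 = 2
i=1: s[i]=? (unknown)
i=2: (2 + 7) mod 5 = 4
i=3: (3 + 0) mod 5 = 3
i=4: (4 + 6) mod 5 = 0
Known residues: [0, 2, 3, 4]; need a permutation of 0..4, so missing residue r = 1
Need (1 + s) mod 5 = 1; smallest s = (1 - 1) mod 5 = 0

Answer: 0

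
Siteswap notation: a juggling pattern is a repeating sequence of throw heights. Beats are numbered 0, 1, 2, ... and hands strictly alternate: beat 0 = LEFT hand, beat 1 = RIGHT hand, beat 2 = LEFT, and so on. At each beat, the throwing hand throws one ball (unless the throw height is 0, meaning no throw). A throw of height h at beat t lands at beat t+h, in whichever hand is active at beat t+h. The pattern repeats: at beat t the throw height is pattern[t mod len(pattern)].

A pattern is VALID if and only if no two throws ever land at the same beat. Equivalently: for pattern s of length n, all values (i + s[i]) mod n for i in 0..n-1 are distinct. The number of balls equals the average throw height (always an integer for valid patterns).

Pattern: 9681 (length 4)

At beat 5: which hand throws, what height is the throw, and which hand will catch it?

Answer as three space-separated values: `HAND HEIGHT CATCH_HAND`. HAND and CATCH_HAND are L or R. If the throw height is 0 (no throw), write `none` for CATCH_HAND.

Beat 5: 5 mod 2 = 1, so hand = R
Throw height = pattern[5 mod 4] = pattern[1] = 6
Lands at beat 5+6=11, 11 mod 2 = 1, so catch hand = R

Answer: R 6 R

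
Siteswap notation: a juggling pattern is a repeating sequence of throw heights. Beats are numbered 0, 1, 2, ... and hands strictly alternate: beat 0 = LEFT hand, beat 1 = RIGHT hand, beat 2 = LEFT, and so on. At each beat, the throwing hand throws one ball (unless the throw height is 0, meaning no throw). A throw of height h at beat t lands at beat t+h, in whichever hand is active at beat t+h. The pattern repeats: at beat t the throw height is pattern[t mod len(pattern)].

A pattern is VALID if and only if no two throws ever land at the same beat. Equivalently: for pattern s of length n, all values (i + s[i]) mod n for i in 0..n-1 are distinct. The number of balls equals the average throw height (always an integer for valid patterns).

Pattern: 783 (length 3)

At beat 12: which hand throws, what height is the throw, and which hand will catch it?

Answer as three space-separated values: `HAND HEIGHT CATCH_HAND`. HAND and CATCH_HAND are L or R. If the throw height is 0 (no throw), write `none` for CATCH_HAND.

Answer: L 7 R

Derivation:
Beat 12: 12 mod 2 = 0, so hand = L
Throw height = pattern[12 mod 3] = pattern[0] = 7
Lands at beat 12+7=19, 19 mod 2 = 1, so catch hand = R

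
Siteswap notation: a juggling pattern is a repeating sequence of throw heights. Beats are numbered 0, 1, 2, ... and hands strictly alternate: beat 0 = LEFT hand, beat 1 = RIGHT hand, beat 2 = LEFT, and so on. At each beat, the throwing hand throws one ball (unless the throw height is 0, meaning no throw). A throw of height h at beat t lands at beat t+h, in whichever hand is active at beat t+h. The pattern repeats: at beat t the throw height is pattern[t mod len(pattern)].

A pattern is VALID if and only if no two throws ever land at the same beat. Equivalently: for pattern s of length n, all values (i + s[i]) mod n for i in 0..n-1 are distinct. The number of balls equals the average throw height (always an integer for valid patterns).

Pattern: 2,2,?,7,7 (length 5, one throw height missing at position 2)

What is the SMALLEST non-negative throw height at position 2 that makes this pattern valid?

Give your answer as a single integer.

i=0: (0 + 2) mod 5 = 2
i=1: (1 + 2) mod 5 = 3
i=2: s[i]=? (unknown)
i=3: (3 + 7) mod 5 = 0
i=4: (4 + 7) mod 5 = 1
Known residues: [0, 1, 2, 3]; need a permutation of 0..4, so missing residue r = 4
Need (2 + s) mod 5 = 4; smallest s = (4 - 2) mod 5 = 2

Answer: 2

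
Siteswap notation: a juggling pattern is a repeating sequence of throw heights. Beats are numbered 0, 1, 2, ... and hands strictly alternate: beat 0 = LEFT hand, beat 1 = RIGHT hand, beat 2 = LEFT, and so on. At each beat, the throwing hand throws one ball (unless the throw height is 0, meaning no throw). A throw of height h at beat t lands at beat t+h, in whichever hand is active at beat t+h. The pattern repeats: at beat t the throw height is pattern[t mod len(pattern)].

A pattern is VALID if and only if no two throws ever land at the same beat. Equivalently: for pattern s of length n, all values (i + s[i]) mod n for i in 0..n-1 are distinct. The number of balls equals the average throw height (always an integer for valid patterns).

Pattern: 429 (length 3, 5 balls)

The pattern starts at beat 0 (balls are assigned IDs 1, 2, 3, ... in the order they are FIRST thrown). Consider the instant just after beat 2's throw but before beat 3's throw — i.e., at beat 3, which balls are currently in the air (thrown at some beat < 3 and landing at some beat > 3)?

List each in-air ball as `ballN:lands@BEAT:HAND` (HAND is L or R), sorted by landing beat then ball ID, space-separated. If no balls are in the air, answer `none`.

Beat 0 (L): throw ball1 h=4 -> lands@4:L; in-air after throw: [b1@4:L]
Beat 1 (R): throw ball2 h=2 -> lands@3:R; in-air after throw: [b2@3:R b1@4:L]
Beat 2 (L): throw ball3 h=9 -> lands@11:R; in-air after throw: [b2@3:R b1@4:L b3@11:R]
Beat 3 (R): throw ball2 h=4 -> lands@7:R; in-air after throw: [b1@4:L b2@7:R b3@11:R]

Answer: ball1:lands@4:L ball3:lands@11:R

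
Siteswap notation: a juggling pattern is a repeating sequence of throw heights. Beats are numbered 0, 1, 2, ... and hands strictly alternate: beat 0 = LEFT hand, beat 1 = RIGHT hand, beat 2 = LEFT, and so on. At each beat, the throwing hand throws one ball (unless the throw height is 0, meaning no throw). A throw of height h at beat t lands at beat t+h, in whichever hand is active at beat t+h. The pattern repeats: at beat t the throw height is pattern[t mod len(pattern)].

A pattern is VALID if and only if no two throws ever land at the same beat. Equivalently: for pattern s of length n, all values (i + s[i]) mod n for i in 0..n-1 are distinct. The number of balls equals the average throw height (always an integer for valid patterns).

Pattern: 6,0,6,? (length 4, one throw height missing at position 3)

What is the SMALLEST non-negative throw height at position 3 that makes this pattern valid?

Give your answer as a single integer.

Answer: 0

Derivation:
i=0: (0 + 6) mod 4 = 2
i=1: (1 + 0) mod 4 = 1
i=2: (2 + 6) mod 4 = 0
i=3: s[i]=? (unknown)
Known residues: [0, 1, 2]; need a permutation of 0..3, so missing residue r = 3
Need (3 + s) mod 4 = 3; smallest s = (3 - 3) mod 4 = 0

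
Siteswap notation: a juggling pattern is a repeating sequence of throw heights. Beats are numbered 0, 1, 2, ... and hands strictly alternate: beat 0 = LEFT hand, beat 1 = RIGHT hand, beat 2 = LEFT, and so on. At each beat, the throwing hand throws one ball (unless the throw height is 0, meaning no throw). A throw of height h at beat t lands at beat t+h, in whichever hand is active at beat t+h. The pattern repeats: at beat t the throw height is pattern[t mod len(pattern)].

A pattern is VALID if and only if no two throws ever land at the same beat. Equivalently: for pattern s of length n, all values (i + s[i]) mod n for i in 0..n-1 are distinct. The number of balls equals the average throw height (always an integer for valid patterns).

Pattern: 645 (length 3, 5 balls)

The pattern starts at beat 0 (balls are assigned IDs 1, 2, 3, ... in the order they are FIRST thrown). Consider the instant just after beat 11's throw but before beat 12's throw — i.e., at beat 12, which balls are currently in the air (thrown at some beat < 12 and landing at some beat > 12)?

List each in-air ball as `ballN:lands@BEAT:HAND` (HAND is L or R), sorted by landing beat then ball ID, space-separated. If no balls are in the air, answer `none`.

Beat 0 (L): throw ball1 h=6 -> lands@6:L; in-air after throw: [b1@6:L]
Beat 1 (R): throw ball2 h=4 -> lands@5:R; in-air after throw: [b2@5:R b1@6:L]
Beat 2 (L): throw ball3 h=5 -> lands@7:R; in-air after throw: [b2@5:R b1@6:L b3@7:R]
Beat 3 (R): throw ball4 h=6 -> lands@9:R; in-air after throw: [b2@5:R b1@6:L b3@7:R b4@9:R]
Beat 4 (L): throw ball5 h=4 -> lands@8:L; in-air after throw: [b2@5:R b1@6:L b3@7:R b5@8:L b4@9:R]
Beat 5 (R): throw ball2 h=5 -> lands@10:L; in-air after throw: [b1@6:L b3@7:R b5@8:L b4@9:R b2@10:L]
Beat 6 (L): throw ball1 h=6 -> lands@12:L; in-air after throw: [b3@7:R b5@8:L b4@9:R b2@10:L b1@12:L]
Beat 7 (R): throw ball3 h=4 -> lands@11:R; in-air after throw: [b5@8:L b4@9:R b2@10:L b3@11:R b1@12:L]
Beat 8 (L): throw ball5 h=5 -> lands@13:R; in-air after throw: [b4@9:R b2@10:L b3@11:R b1@12:L b5@13:R]
Beat 9 (R): throw ball4 h=6 -> lands@15:R; in-air after throw: [b2@10:L b3@11:R b1@12:L b5@13:R b4@15:R]
Beat 10 (L): throw ball2 h=4 -> lands@14:L; in-air after throw: [b3@11:R b1@12:L b5@13:R b2@14:L b4@15:R]
Beat 11 (R): throw ball3 h=5 -> lands@16:L; in-air after throw: [b1@12:L b5@13:R b2@14:L b4@15:R b3@16:L]
Beat 12 (L): throw ball1 h=6 -> lands@18:L; in-air after throw: [b5@13:R b2@14:L b4@15:R b3@16:L b1@18:L]

Answer: ball5:lands@13:R ball2:lands@14:L ball4:lands@15:R ball3:lands@16:L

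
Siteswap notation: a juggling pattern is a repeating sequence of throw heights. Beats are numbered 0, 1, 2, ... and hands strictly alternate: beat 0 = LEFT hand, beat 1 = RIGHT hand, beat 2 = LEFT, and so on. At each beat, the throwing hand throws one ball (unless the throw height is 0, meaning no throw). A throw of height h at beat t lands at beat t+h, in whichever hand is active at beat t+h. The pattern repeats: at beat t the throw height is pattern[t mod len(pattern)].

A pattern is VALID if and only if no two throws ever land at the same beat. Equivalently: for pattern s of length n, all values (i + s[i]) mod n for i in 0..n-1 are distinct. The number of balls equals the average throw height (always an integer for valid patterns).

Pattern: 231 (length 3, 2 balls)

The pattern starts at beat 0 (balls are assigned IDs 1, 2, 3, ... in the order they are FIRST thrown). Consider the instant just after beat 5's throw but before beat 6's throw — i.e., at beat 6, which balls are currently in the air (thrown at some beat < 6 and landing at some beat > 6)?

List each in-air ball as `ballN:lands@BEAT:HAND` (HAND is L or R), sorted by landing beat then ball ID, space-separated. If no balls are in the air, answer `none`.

Answer: ball2:lands@7:R

Derivation:
Beat 0 (L): throw ball1 h=2 -> lands@2:L; in-air after throw: [b1@2:L]
Beat 1 (R): throw ball2 h=3 -> lands@4:L; in-air after throw: [b1@2:L b2@4:L]
Beat 2 (L): throw ball1 h=1 -> lands@3:R; in-air after throw: [b1@3:R b2@4:L]
Beat 3 (R): throw ball1 h=2 -> lands@5:R; in-air after throw: [b2@4:L b1@5:R]
Beat 4 (L): throw ball2 h=3 -> lands@7:R; in-air after throw: [b1@5:R b2@7:R]
Beat 5 (R): throw ball1 h=1 -> lands@6:L; in-air after throw: [b1@6:L b2@7:R]
Beat 6 (L): throw ball1 h=2 -> lands@8:L; in-air after throw: [b2@7:R b1@8:L]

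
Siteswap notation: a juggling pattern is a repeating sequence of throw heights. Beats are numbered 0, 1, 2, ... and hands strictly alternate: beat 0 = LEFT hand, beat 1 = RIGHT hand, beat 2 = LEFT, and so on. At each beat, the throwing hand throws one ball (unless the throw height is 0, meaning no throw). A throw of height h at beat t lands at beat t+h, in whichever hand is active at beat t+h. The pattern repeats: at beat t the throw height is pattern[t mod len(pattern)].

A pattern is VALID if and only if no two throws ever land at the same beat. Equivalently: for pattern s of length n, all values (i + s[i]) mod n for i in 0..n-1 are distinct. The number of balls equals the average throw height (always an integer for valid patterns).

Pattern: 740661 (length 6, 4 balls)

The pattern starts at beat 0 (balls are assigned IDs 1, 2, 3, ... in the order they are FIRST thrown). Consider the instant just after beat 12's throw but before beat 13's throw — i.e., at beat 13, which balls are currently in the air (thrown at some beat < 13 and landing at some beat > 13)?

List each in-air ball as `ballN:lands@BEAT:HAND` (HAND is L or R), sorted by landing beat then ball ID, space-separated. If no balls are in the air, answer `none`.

Beat 0 (L): throw ball1 h=7 -> lands@7:R; in-air after throw: [b1@7:R]
Beat 1 (R): throw ball2 h=4 -> lands@5:R; in-air after throw: [b2@5:R b1@7:R]
Beat 3 (R): throw ball3 h=6 -> lands@9:R; in-air after throw: [b2@5:R b1@7:R b3@9:R]
Beat 4 (L): throw ball4 h=6 -> lands@10:L; in-air after throw: [b2@5:R b1@7:R b3@9:R b4@10:L]
Beat 5 (R): throw ball2 h=1 -> lands@6:L; in-air after throw: [b2@6:L b1@7:R b3@9:R b4@10:L]
Beat 6 (L): throw ball2 h=7 -> lands@13:R; in-air after throw: [b1@7:R b3@9:R b4@10:L b2@13:R]
Beat 7 (R): throw ball1 h=4 -> lands@11:R; in-air after throw: [b3@9:R b4@10:L b1@11:R b2@13:R]
Beat 9 (R): throw ball3 h=6 -> lands@15:R; in-air after throw: [b4@10:L b1@11:R b2@13:R b3@15:R]
Beat 10 (L): throw ball4 h=6 -> lands@16:L; in-air after throw: [b1@11:R b2@13:R b3@15:R b4@16:L]
Beat 11 (R): throw ball1 h=1 -> lands@12:L; in-air after throw: [b1@12:L b2@13:R b3@15:R b4@16:L]
Beat 12 (L): throw ball1 h=7 -> lands@19:R; in-air after throw: [b2@13:R b3@15:R b4@16:L b1@19:R]
Beat 13 (R): throw ball2 h=4 -> lands@17:R; in-air after throw: [b3@15:R b4@16:L b2@17:R b1@19:R]

Answer: ball3:lands@15:R ball4:lands@16:L ball1:lands@19:R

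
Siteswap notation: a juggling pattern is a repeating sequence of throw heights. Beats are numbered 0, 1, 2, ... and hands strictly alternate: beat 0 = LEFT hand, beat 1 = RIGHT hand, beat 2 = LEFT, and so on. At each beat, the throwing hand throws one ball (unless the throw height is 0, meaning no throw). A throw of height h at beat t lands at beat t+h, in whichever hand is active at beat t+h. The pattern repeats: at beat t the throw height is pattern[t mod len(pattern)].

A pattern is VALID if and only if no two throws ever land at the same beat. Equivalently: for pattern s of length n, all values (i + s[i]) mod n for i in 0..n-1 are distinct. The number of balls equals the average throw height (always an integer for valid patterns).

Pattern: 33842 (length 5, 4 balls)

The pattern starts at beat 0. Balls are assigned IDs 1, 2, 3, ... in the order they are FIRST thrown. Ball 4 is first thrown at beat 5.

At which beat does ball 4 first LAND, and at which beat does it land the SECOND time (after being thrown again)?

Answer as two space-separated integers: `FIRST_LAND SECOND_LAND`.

Answer: 8 12

Derivation:
Beat 0 (L): throw ball1 h=3 -> lands@3:R; in-air after throw: [b1@3:R]
Beat 1 (R): throw ball2 h=3 -> lands@4:L; in-air after throw: [b1@3:R b2@4:L]
Beat 2 (L): throw ball3 h=8 -> lands@10:L; in-air after throw: [b1@3:R b2@4:L b3@10:L]
Beat 3 (R): throw ball1 h=4 -> lands@7:R; in-air after throw: [b2@4:L b1@7:R b3@10:L]
Beat 4 (L): throw ball2 h=2 -> lands@6:L; in-air after throw: [b2@6:L b1@7:R b3@10:L]
Beat 5 (R): throw ball4 h=3 -> lands@8:L; in-air after throw: [b2@6:L b1@7:R b4@8:L b3@10:L]
Beat 6 (L): throw ball2 h=3 -> lands@9:R; in-air after throw: [b1@7:R b4@8:L b2@9:R b3@10:L]
Beat 7 (R): throw ball1 h=8 -> lands@15:R; in-air after throw: [b4@8:L b2@9:R b3@10:L b1@15:R]
Beat 8 (L): throw ball4 h=4 -> lands@12:L; in-air after throw: [b2@9:R b3@10:L b4@12:L b1@15:R]
Beat 9 (R): throw ball2 h=2 -> lands@11:R; in-air after throw: [b3@10:L b2@11:R b4@12:L b1@15:R]
Beat 10 (L): throw ball3 h=3 -> lands@13:R; in-air after throw: [b2@11:R b4@12:L b3@13:R b1@15:R]
Beat 11 (R): throw ball2 h=3 -> lands@14:L; in-air after throw: [b4@12:L b3@13:R b2@14:L b1@15:R]
Beat 12 (L): throw ball4 h=8 -> lands@20:L; in-air after throw: [b3@13:R b2@14:L b1@15:R b4@20:L]
Ball 4: thrown@5 h=3 -> first land @8; rethrown@8 h=4 -> second land @12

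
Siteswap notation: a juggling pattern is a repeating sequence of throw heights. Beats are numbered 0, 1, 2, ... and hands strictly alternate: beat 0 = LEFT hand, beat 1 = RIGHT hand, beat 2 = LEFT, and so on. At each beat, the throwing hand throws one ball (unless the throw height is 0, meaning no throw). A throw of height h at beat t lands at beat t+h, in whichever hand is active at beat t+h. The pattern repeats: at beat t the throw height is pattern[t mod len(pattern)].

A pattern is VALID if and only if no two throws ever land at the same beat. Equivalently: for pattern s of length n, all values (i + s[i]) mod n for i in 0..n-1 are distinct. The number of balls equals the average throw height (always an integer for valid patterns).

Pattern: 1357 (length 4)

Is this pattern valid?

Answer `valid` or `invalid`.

i=0: (i + s[i]) mod n = (0 + 1) mod 4 = 1
i=1: (i + s[i]) mod n = (1 + 3) mod 4 = 0
i=2: (i + s[i]) mod n = (2 + 5) mod 4 = 3
i=3: (i + s[i]) mod n = (3 + 7) mod 4 = 2
Residues: [1, 0, 3, 2], distinct: True

Answer: valid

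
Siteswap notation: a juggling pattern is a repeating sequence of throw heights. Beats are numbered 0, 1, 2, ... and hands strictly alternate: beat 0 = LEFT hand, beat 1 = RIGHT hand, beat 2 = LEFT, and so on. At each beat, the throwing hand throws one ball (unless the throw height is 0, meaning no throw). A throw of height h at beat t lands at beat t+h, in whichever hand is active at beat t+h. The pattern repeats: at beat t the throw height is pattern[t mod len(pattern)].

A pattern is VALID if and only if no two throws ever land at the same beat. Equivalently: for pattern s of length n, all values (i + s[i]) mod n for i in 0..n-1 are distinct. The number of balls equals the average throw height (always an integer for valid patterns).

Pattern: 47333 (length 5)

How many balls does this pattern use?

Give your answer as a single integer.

Answer: 4

Derivation:
Pattern = [4, 7, 3, 3, 3], length n = 5
  position 0: throw height = 4, running sum = 4
  position 1: throw height = 7, running sum = 11
  position 2: throw height = 3, running sum = 14
  position 3: throw height = 3, running sum = 17
  position 4: throw height = 3, running sum = 20
Total sum = 20; balls = sum / n = 20 / 5 = 4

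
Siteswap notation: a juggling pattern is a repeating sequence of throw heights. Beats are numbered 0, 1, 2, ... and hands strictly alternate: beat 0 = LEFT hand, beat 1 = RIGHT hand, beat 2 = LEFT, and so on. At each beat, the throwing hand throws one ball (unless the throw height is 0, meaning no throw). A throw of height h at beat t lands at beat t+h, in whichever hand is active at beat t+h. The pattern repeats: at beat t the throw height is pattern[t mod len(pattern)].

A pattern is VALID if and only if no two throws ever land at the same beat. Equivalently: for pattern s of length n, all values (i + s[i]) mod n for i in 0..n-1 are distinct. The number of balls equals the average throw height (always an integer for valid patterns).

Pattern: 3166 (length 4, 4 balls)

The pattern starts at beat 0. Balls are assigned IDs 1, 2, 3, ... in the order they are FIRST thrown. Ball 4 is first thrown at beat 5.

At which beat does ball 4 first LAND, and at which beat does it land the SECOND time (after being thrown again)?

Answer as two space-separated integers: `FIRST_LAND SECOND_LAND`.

Beat 0 (L): throw ball1 h=3 -> lands@3:R; in-air after throw: [b1@3:R]
Beat 1 (R): throw ball2 h=1 -> lands@2:L; in-air after throw: [b2@2:L b1@3:R]
Beat 2 (L): throw ball2 h=6 -> lands@8:L; in-air after throw: [b1@3:R b2@8:L]
Beat 3 (R): throw ball1 h=6 -> lands@9:R; in-air after throw: [b2@8:L b1@9:R]
Beat 4 (L): throw ball3 h=3 -> lands@7:R; in-air after throw: [b3@7:R b2@8:L b1@9:R]
Beat 5 (R): throw ball4 h=1 -> lands@6:L; in-air after throw: [b4@6:L b3@7:R b2@8:L b1@9:R]
Beat 6 (L): throw ball4 h=6 -> lands@12:L; in-air after throw: [b3@7:R b2@8:L b1@9:R b4@12:L]
Beat 7 (R): throw ball3 h=6 -> lands@13:R; in-air after throw: [b2@8:L b1@9:R b4@12:L b3@13:R]
Beat 8 (L): throw ball2 h=3 -> lands@11:R; in-air after throw: [b1@9:R b2@11:R b4@12:L b3@13:R]
Beat 9 (R): throw ball1 h=1 -> lands@10:L; in-air after throw: [b1@10:L b2@11:R b4@12:L b3@13:R]
Beat 10 (L): throw ball1 h=6 -> lands@16:L; in-air after throw: [b2@11:R b4@12:L b3@13:R b1@16:L]
Beat 11 (R): throw ball2 h=6 -> lands@17:R; in-air after throw: [b4@12:L b3@13:R b1@16:L b2@17:R]
Beat 12 (L): throw ball4 h=3 -> lands@15:R; in-air after throw: [b3@13:R b4@15:R b1@16:L b2@17:R]
Ball 4: thrown@5 h=1 -> first land @6; rethrown@6 h=6 -> second land @12

Answer: 6 12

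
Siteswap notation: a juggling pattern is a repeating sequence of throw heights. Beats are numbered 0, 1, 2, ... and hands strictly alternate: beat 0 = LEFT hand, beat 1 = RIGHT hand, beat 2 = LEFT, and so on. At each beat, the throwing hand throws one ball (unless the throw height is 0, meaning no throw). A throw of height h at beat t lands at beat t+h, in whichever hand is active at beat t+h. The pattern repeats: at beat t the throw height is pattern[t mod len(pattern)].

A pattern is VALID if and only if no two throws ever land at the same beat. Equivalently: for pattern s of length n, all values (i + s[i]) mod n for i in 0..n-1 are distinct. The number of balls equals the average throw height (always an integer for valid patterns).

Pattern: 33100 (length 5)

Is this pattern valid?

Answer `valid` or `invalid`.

i=0: (i + s[i]) mod n = (0 + 3) mod 5 = 3
i=1: (i + s[i]) mod n = (1 + 3) mod 5 = 4
i=2: (i + s[i]) mod n = (2 + 1) mod 5 = 3
i=3: (i + s[i]) mod n = (3 + 0) mod 5 = 3
i=4: (i + s[i]) mod n = (4 + 0) mod 5 = 4
Residues: [3, 4, 3, 3, 4], distinct: False

Answer: invalid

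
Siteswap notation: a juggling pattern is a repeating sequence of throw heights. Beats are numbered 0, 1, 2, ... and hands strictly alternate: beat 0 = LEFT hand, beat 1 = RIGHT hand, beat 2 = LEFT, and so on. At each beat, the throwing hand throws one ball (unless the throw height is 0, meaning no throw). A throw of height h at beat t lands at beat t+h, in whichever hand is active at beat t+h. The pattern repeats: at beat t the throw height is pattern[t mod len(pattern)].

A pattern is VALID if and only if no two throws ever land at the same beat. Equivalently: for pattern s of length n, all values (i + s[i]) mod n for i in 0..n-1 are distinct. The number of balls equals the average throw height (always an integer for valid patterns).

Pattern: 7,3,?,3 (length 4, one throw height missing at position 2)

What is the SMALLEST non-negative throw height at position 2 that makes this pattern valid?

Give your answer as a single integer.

i=0: (0 + 7) mod 4 = 3
i=1: (1 + 3) mod 4 = 0
i=2: s[i]=? (unknown)
i=3: (3 + 3) mod 4 = 2
Known residues: [0, 2, 3]; need a permutation of 0..3, so missing residue r = 1
Need (2 + s) mod 4 = 1; smallest s = (1 - 2) mod 4 = 3

Answer: 3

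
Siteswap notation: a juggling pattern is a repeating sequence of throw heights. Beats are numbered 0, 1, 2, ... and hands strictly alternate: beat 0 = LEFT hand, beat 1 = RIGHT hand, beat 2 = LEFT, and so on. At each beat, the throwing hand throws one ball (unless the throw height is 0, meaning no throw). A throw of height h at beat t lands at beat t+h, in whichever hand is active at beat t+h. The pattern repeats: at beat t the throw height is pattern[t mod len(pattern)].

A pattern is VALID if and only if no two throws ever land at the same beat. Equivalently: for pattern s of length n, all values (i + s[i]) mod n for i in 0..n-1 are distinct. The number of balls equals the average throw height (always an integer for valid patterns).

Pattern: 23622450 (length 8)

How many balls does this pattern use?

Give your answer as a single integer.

Answer: 3

Derivation:
Pattern = [2, 3, 6, 2, 2, 4, 5, 0], length n = 8
  position 0: throw height = 2, running sum = 2
  position 1: throw height = 3, running sum = 5
  position 2: throw height = 6, running sum = 11
  position 3: throw height = 2, running sum = 13
  position 4: throw height = 2, running sum = 15
  position 5: throw height = 4, running sum = 19
  position 6: throw height = 5, running sum = 24
  position 7: throw height = 0, running sum = 24
Total sum = 24; balls = sum / n = 24 / 8 = 3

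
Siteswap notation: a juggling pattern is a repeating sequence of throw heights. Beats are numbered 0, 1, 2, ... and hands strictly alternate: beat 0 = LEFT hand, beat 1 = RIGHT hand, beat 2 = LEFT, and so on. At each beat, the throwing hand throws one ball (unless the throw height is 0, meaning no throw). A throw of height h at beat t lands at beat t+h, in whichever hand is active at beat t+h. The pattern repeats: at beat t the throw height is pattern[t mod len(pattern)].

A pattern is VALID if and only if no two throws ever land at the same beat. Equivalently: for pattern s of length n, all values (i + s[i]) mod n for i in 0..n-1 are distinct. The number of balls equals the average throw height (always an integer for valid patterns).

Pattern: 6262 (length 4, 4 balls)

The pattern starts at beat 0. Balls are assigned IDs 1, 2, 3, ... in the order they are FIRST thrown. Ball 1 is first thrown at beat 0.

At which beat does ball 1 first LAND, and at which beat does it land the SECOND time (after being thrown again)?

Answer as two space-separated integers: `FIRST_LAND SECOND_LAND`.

Answer: 6 12

Derivation:
Beat 0 (L): throw ball1 h=6 -> lands@6:L; in-air after throw: [b1@6:L]
Beat 1 (R): throw ball2 h=2 -> lands@3:R; in-air after throw: [b2@3:R b1@6:L]
Beat 2 (L): throw ball3 h=6 -> lands@8:L; in-air after throw: [b2@3:R b1@6:L b3@8:L]
Beat 3 (R): throw ball2 h=2 -> lands@5:R; in-air after throw: [b2@5:R b1@6:L b3@8:L]
Beat 4 (L): throw ball4 h=6 -> lands@10:L; in-air after throw: [b2@5:R b1@6:L b3@8:L b4@10:L]
Beat 5 (R): throw ball2 h=2 -> lands@7:R; in-air after throw: [b1@6:L b2@7:R b3@8:L b4@10:L]
Beat 6 (L): throw ball1 h=6 -> lands@12:L; in-air after throw: [b2@7:R b3@8:L b4@10:L b1@12:L]
Beat 7 (R): throw ball2 h=2 -> lands@9:R; in-air after throw: [b3@8:L b2@9:R b4@10:L b1@12:L]
Beat 8 (L): throw ball3 h=6 -> lands@14:L; in-air after throw: [b2@9:R b4@10:L b1@12:L b3@14:L]
Beat 9 (R): throw ball2 h=2 -> lands@11:R; in-air after throw: [b4@10:L b2@11:R b1@12:L b3@14:L]
Beat 10 (L): throw ball4 h=6 -> lands@16:L; in-air after throw: [b2@11:R b1@12:L b3@14:L b4@16:L]
Beat 11 (R): throw ball2 h=2 -> lands@13:R; in-air after throw: [b1@12:L b2@13:R b3@14:L b4@16:L]
Beat 12 (L): throw ball1 h=6 -> lands@18:L; in-air after throw: [b2@13:R b3@14:L b4@16:L b1@18:L]
Ball 1: thrown@0 h=6 -> first land @6; rethrown@6 h=6 -> second land @12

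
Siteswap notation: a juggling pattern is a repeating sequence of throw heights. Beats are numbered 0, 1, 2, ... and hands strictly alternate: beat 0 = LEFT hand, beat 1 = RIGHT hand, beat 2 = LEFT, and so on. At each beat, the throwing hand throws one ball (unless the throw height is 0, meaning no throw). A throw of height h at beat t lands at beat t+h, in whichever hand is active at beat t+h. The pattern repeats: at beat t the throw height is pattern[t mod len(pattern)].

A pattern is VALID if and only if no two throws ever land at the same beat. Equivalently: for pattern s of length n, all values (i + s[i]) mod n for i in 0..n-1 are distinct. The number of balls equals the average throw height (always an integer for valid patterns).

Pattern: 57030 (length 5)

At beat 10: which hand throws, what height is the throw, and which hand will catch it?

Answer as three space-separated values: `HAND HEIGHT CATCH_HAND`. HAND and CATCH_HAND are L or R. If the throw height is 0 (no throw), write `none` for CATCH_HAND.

Answer: L 5 R

Derivation:
Beat 10: 10 mod 2 = 0, so hand = L
Throw height = pattern[10 mod 5] = pattern[0] = 5
Lands at beat 10+5=15, 15 mod 2 = 1, so catch hand = R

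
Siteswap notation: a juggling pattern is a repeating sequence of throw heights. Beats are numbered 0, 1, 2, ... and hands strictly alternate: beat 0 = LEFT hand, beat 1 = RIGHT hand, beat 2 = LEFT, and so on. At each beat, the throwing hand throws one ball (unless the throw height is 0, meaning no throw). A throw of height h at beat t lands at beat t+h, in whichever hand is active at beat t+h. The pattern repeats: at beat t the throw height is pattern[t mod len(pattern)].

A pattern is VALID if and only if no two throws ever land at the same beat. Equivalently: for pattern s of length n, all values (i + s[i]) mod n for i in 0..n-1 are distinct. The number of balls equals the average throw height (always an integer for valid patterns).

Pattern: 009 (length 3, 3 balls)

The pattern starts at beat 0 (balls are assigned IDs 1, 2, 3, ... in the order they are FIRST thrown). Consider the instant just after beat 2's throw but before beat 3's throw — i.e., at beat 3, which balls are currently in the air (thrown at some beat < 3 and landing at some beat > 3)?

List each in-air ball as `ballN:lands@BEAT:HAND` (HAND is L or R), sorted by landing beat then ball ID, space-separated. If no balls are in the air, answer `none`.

Answer: ball1:lands@11:R

Derivation:
Beat 2 (L): throw ball1 h=9 -> lands@11:R; in-air after throw: [b1@11:R]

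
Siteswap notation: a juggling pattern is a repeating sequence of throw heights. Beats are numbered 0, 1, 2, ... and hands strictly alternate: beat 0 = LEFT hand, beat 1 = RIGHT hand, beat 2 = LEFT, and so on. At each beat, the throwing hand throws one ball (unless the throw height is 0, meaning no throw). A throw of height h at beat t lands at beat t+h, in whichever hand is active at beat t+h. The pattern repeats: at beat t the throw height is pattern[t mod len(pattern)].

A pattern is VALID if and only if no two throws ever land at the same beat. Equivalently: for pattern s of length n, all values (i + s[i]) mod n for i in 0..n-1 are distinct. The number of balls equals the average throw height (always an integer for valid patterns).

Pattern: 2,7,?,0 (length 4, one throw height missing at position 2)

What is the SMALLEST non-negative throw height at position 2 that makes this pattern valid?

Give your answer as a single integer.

i=0: (0 + 2) mod 4 = 2
i=1: (1 + 7) mod 4 = 0
i=2: s[i]=? (unknown)
i=3: (3 + 0) mod 4 = 3
Known residues: [0, 2, 3]; need a permutation of 0..3, so missing residue r = 1
Need (2 + s) mod 4 = 1; smallest s = (1 - 2) mod 4 = 3

Answer: 3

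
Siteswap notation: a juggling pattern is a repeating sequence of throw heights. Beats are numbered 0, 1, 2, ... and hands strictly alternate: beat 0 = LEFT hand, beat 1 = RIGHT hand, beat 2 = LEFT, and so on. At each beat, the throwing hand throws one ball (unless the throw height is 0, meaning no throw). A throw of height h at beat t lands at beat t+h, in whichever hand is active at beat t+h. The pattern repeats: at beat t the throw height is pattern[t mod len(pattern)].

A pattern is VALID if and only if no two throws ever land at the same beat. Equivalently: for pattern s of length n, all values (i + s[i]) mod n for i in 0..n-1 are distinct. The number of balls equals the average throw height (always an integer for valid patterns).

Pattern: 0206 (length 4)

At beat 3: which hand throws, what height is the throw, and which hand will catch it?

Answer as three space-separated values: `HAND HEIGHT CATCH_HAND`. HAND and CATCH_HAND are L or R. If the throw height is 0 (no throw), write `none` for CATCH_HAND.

Beat 3: 3 mod 2 = 1, so hand = R
Throw height = pattern[3 mod 4] = pattern[3] = 6
Lands at beat 3+6=9, 9 mod 2 = 1, so catch hand = R

Answer: R 6 R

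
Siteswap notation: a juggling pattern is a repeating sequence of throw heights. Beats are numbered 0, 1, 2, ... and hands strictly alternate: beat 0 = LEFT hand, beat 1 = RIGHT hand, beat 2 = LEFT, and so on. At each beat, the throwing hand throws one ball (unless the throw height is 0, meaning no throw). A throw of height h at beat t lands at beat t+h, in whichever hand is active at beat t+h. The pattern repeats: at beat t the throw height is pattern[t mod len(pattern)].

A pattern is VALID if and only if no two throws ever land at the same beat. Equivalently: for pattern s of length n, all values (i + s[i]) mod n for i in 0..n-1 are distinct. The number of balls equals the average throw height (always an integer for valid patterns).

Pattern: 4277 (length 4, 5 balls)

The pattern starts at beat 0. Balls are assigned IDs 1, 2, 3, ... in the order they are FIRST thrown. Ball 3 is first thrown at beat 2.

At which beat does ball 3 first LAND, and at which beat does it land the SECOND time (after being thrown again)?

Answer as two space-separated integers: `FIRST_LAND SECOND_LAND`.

Beat 0 (L): throw ball1 h=4 -> lands@4:L; in-air after throw: [b1@4:L]
Beat 1 (R): throw ball2 h=2 -> lands@3:R; in-air after throw: [b2@3:R b1@4:L]
Beat 2 (L): throw ball3 h=7 -> lands@9:R; in-air after throw: [b2@3:R b1@4:L b3@9:R]
Beat 3 (R): throw ball2 h=7 -> lands@10:L; in-air after throw: [b1@4:L b3@9:R b2@10:L]
Beat 4 (L): throw ball1 h=4 -> lands@8:L; in-air after throw: [b1@8:L b3@9:R b2@10:L]
Beat 5 (R): throw ball4 h=2 -> lands@7:R; in-air after throw: [b4@7:R b1@8:L b3@9:R b2@10:L]
Beat 6 (L): throw ball5 h=7 -> lands@13:R; in-air after throw: [b4@7:R b1@8:L b3@9:R b2@10:L b5@13:R]
Beat 7 (R): throw ball4 h=7 -> lands@14:L; in-air after throw: [b1@8:L b3@9:R b2@10:L b5@13:R b4@14:L]
Beat 8 (L): throw ball1 h=4 -> lands@12:L; in-air after throw: [b3@9:R b2@10:L b1@12:L b5@13:R b4@14:L]
Beat 9 (R): throw ball3 h=2 -> lands@11:R; in-air after throw: [b2@10:L b3@11:R b1@12:L b5@13:R b4@14:L]
Beat 10 (L): throw ball2 h=7 -> lands@17:R; in-air after throw: [b3@11:R b1@12:L b5@13:R b4@14:L b2@17:R]
Beat 11 (R): throw ball3 h=7 -> lands@18:L; in-air after throw: [b1@12:L b5@13:R b4@14:L b2@17:R b3@18:L]
Ball 3: thrown@2 h=7 -> first land @9; rethrown@9 h=2 -> second land @11

Answer: 9 11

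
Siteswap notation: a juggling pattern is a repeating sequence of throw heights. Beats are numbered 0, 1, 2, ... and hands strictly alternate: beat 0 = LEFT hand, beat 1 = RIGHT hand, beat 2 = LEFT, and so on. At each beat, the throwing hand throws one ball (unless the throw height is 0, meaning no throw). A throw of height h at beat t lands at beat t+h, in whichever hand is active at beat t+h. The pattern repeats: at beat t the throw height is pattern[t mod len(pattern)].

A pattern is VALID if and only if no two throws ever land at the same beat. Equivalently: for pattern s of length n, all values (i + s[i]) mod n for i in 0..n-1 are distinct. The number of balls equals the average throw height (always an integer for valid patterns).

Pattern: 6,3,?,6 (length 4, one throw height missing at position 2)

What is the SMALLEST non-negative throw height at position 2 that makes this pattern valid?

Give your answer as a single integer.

i=0: (0 + 6) mod 4 = 2
i=1: (1 + 3) mod 4 = 0
i=2: s[i]=? (unknown)
i=3: (3 + 6) mod 4 = 1
Known residues: [0, 1, 2]; need a permutation of 0..3, so missing residue r = 3
Need (2 + s) mod 4 = 3; smallest s = (3 - 2) mod 4 = 1

Answer: 1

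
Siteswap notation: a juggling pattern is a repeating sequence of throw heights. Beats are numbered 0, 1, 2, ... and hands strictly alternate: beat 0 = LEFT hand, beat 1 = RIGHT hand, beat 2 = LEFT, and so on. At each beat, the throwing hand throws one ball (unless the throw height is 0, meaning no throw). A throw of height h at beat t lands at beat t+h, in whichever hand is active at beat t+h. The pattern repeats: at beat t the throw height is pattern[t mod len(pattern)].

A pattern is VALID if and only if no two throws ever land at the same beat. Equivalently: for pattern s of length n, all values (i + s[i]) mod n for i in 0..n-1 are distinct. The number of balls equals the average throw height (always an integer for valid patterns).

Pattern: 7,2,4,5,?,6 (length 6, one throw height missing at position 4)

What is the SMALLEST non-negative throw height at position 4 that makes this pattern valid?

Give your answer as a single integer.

Answer: 0

Derivation:
i=0: (0 + 7) mod 6 = 1
i=1: (1 + 2) mod 6 = 3
i=2: (2 + 4) mod 6 = 0
i=3: (3 + 5) mod 6 = 2
i=4: s[i]=? (unknown)
i=5: (5 + 6) mod 6 = 5
Known residues: [0, 1, 2, 3, 5]; need a permutation of 0..5, so missing residue r = 4
Need (4 + s) mod 6 = 4; smallest s = (4 - 4) mod 6 = 0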